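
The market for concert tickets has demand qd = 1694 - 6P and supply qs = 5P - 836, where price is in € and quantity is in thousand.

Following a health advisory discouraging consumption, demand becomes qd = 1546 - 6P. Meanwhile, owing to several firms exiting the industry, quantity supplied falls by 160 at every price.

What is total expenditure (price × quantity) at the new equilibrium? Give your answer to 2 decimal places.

Solve the original market: 1694 - 6P = 5P - 836, hence P = 230 and q = 314.
With the change applied: demand qd = 1546 - 6P, supply qs = 5P - 996.
Clearing the new market: 1546 - 6P = 5P - 996, so P = 2542/11 ≈ 231.0909 and q = 1754/11 ≈ 159.4545.
New expenditure = 231.0909 × 159.4545 = 36848.50.

36848.50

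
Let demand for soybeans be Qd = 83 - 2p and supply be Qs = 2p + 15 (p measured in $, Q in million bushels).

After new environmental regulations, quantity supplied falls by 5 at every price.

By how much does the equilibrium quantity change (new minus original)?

Initially, 83 - 2p = 2p + 15, so 68 = 4p and p = 17, Q = 49.
After the shift, demand is Qd = 83 - 2p and supply is Qs = 2p + 10.
Setting them equal: 83 - 2p = 2p + 10 → 73 = 4p, so p = 18.25 and Q = 46.5.
ΔQ = 46.5 − 49 = -2.5.

-2.5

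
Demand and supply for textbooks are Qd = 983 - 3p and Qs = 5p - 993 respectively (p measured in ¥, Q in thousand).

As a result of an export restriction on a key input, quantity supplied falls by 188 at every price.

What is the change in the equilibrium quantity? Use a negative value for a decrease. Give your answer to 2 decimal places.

Initially, 983 - 3p = 5p - 993, so 1976 = 8p and p = 247, Q = 242.
With the change applied: demand Qd = 983 - 3p, supply Qs = 5p - 1181.
New equilibrium: 983 - 3p = 5p - 1181 ⇒ 2164 = 8p ⇒ p = 270.5, Q = 171.5.
ΔQ = 171.5 − 242 = -70.50.

-70.50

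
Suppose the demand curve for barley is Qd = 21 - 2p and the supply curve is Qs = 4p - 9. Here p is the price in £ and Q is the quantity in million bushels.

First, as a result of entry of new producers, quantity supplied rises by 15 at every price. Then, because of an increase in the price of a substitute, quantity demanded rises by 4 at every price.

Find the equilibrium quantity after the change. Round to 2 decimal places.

Before the shock: 21 - 2p = 4p - 9 ⇒ 30 = 6p ⇒ p = 5, Q = 11.
With the change applied: demand Qd = 25 - 2p, supply Qs = 4p + 6.
Clearing the new market: 25 - 2p = 4p + 6, so p = 19/6 ≈ 3.1667 and Q = 56/3 ≈ 18.6667.

18.67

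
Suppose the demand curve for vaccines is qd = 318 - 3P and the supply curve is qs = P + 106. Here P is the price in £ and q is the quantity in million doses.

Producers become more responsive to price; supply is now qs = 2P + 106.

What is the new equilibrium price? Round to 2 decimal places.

42.40

Solve the original market: 318 - 3P = P + 106, hence P = 53 and q = 159.
With the change applied: demand qd = 318 - 3P, supply qs = 2P + 106.
New equilibrium: 318 - 3P = 2P + 106 ⇒ 212 = 5P ⇒ P = 42.4, q = 190.8.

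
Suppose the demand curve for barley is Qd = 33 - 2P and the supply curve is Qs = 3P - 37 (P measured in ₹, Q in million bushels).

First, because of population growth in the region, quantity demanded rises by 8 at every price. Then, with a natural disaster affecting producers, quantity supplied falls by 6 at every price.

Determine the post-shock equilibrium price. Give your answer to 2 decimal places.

16.80

Original equilibrium: 33 - 2P = 3P - 37 gives 70 = 5P, so P = 14 and Q = 5.
With the change applied: demand Qd = 41 - 2P, supply Qs = 3P - 43.
New equilibrium: 41 - 2P = 3P - 43 ⇒ 84 = 5P ⇒ P = 16.8, Q = 7.4.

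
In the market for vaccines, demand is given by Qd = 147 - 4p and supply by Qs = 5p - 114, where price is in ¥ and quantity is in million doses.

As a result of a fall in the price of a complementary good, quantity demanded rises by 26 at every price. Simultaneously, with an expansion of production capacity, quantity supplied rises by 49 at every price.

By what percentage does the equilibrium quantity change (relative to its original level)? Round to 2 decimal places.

Original equilibrium: 147 - 4p = 5p - 114 gives 261 = 9p, so p = 29 and Q = 31.
With the change applied: demand Qd = 173 - 4p, supply Qs = 5p - 65.
Equate the new curves: 173 - 4p = 5p - 65, giving 238 = 9p, p = 238/9 ≈ 26.4444, Q = 605/9 ≈ 67.2222.
%ΔQ = (67.2222 − 31) / 31 × 100 = +116.85%.

+116.85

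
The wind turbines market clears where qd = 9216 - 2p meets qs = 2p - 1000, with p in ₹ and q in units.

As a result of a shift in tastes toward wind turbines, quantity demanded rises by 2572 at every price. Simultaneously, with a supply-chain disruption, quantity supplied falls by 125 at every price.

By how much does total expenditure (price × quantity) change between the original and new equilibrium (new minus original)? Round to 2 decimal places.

+6719582.88

Original equilibrium: 9216 - 2p = 2p - 1000 gives 10216 = 4p, so p = 2554 and q = 4108.
The shock moves the curves to qd = 11788 - 2p and qs = 2p - 1125.
New equilibrium: 11788 - 2p = 2p - 1125 ⇒ 12913 = 4p ⇒ p = 3228.25, q = 5331.5.
Expenditure moves from 2554×4108 = 10491832 to 3228.25×5331.5 = 17211414.875; change = +6719582.88.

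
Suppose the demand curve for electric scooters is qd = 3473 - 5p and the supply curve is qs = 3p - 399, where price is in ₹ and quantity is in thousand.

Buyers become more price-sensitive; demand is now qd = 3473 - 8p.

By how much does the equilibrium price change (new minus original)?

Initially, 3473 - 5p = 3p - 399, so 3872 = 8p and p = 484, q = 1053.
With the change applied: demand qd = 3473 - 8p, supply qs = 3p - 399.
New equilibrium: 3473 - 8p = 3p - 399 ⇒ 3872 = 11p ⇒ p = 352, q = 657.
Δp = 352 − 484 = -132.

-132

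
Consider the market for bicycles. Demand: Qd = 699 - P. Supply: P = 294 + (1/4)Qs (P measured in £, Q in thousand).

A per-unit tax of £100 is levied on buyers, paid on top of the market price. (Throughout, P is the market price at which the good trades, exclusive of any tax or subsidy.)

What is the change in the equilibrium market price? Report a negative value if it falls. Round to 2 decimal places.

Original equilibrium: 699 - P = 4P - 1176 gives 1875 = 5P, so P = 375 and Q = 324.
Since buyers pay the price plus the tax, the effective demand curve becomes Qd = 599 - P.
Clearing the new market: 599 - P = 4P - 1176, so P = 355 and Q = 244.
ΔP = 355 − 375 = -20.00.

-20.00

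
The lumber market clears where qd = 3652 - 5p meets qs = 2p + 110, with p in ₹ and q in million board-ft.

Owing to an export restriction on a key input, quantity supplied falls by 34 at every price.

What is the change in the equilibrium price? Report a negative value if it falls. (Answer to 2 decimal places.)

+4.86

Original equilibrium: 3652 - 5p = 2p + 110 gives 3542 = 7p, so p = 506 and q = 1122.
The new curves are qd = 3652 - 5p (demand) and qs = 2p + 76 (supply).
New equilibrium: 3652 - 5p = 2p + 76 ⇒ 3576 = 7p ⇒ p = 3576/7 ≈ 510.8571, q = 7684/7 ≈ 1097.7143.
Δp = 510.8571 − 506 = +4.86.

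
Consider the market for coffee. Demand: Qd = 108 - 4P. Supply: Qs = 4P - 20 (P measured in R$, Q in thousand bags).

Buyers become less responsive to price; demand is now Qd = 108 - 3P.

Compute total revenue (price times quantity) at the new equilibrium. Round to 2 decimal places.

Initially, 108 - 4P = 4P - 20, so 128 = 8P and P = 16, Q = 44.
After the shift, demand is Qd = 108 - 3P and supply is Qs = 4P - 20.
New equilibrium: 108 - 3P = 4P - 20 ⇒ 128 = 7P ⇒ P = 128/7 ≈ 18.2857, Q = 372/7 ≈ 53.1429.
New expenditure = 18.2857 × 53.1429 = 971.76.

971.76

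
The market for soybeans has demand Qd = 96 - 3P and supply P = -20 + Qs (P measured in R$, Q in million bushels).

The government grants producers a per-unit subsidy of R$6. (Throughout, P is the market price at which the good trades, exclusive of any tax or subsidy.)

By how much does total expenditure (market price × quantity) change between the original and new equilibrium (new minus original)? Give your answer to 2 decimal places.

Solve the original market: 96 - 3P = P + 20, hence P = 19 and Q = 39.
Since sellers receive the price plus the subsidy, the effective supply curve becomes Qs = P + 26.
New equilibrium: 96 - 3P = P + 26 ⇒ 70 = 4P ⇒ P = 17.5, Q = 43.5.
Expenditure moves from 19×39 = 741 to 17.5×43.5 = 761.25; change = +20.25.

+20.25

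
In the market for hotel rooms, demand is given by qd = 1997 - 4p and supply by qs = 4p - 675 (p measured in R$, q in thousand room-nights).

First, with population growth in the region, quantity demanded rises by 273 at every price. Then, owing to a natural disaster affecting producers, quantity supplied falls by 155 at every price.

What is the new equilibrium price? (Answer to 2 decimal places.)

Original equilibrium: 1997 - 4p = 4p - 675 gives 2672 = 8p, so p = 334 and q = 661.
The new curves are qd = 2270 - 4p (demand) and qs = 4p - 830 (supply).
Setting them equal: 2270 - 4p = 4p - 830 → 3100 = 8p, so p = 387.5 and q = 720.

387.50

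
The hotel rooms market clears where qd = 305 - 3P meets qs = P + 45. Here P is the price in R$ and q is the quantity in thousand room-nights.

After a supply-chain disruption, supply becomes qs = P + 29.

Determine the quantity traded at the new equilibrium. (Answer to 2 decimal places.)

98.00

Solve the original market: 305 - 3P = P + 45, hence P = 65 and q = 110.
With the change applied: demand qd = 305 - 3P, supply qs = P + 29.
Setting them equal: 305 - 3P = P + 29 → 276 = 4P, so P = 69 and q = 98.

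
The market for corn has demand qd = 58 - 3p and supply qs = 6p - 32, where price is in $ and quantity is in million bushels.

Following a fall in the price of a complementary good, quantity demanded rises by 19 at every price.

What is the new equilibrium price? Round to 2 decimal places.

Before the shock: 58 - 3p = 6p - 32 ⇒ 90 = 9p ⇒ p = 10, q = 28.
After the shift, demand is qd = 77 - 3p and supply is qs = 6p - 32.
Setting them equal: 77 - 3p = 6p - 32 → 109 = 9p, so p = 109/9 ≈ 12.1111 and q = 122/3 ≈ 40.6667.

12.11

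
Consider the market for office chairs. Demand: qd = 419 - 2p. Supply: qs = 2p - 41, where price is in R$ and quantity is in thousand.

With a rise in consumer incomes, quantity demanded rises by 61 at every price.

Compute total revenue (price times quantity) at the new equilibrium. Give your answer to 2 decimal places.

28589.88

Before the shock: 419 - 2p = 2p - 41 ⇒ 460 = 4p ⇒ p = 115, q = 189.
After the shift, demand is qd = 480 - 2p and supply is qs = 2p - 41.
Equate the new curves: 480 - 2p = 2p - 41, giving 521 = 4p, p = 130.25, q = 219.5.
New expenditure = 130.25 × 219.5 = 28589.88.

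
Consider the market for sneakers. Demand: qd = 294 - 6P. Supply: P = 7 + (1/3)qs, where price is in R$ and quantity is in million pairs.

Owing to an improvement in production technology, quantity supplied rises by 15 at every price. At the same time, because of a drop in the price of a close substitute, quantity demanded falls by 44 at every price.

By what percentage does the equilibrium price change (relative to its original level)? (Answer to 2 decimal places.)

Original equilibrium: 294 - 6P = 3P - 21 gives 315 = 9P, so P = 35 and q = 84.
After the shift, demand is qd = 250 - 6P and supply is qs = 3P - 6.
New equilibrium: 250 - 6P = 3P - 6 ⇒ 256 = 9P ⇒ P = 256/9 ≈ 28.4444, q = 238/3 ≈ 79.3333.
%ΔP = (28.4444 − 35) / 35 × 100 = -18.73%.

-18.73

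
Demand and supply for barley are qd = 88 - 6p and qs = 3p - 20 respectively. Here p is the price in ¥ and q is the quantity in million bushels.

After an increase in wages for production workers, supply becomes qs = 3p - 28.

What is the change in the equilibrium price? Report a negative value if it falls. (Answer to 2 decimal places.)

Before the shock: 88 - 6p = 3p - 20 ⇒ 108 = 9p ⇒ p = 12, q = 16.
After the shift, demand is qd = 88 - 6p and supply is qs = 3p - 28.
Clearing the new market: 88 - 6p = 3p - 28, so p = 116/9 ≈ 12.8889 and q = 32/3 ≈ 10.6667.
Δp = 12.8889 − 12 = +0.89.

+0.89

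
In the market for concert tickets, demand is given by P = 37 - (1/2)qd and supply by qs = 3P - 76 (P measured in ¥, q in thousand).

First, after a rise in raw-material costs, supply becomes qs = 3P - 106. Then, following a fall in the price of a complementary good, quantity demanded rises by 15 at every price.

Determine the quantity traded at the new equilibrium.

11

Original equilibrium: 74 - 2P = 3P - 76 gives 150 = 5P, so P = 30 and q = 14.
After the shift, demand is qd = 89 - 2P and supply is qs = 3P - 106.
Setting them equal: 89 - 2P = 3P - 106 → 195 = 5P, so P = 39 and q = 11.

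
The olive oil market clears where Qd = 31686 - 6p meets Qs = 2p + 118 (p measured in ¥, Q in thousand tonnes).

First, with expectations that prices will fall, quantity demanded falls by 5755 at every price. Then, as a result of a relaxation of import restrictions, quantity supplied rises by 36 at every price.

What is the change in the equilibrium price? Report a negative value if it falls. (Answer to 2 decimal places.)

Initially, 31686 - 6p = 2p + 118, so 31568 = 8p and p = 3946, Q = 8010.
With the change applied: demand Qd = 25931 - 6p, supply Qs = 2p + 154.
New equilibrium: 25931 - 6p = 2p + 154 ⇒ 25777 = 8p ⇒ p = 3222.125, Q = 6598.25.
Δp = 3222.125 − 3946 = -723.88.

-723.88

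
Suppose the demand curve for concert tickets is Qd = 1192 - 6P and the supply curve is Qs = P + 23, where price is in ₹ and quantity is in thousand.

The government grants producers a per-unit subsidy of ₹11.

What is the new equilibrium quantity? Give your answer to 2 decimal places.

Solve the original market: 1192 - 6P = P + 23, hence P = 167 and Q = 190.
Since sellers receive the price plus the subsidy, the effective supply curve becomes Qs = P + 34.
New equilibrium: 1192 - 6P = P + 34 ⇒ 1158 = 7P ⇒ P = 1158/7 ≈ 165.4286, Q = 1396/7 ≈ 199.4286.

199.43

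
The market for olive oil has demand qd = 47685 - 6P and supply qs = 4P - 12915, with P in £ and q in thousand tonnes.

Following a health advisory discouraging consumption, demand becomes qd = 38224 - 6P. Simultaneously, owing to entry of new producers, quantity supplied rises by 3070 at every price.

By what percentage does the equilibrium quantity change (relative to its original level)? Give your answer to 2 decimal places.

Original equilibrium: 47685 - 6P = 4P - 12915 gives 60600 = 10P, so P = 6060 and q = 11325.
After the shift, demand is qd = 38224 - 6P and supply is qs = 4P - 9845.
Clearing the new market: 38224 - 6P = 4P - 9845, so P = 4806.9 and q = 9382.6.
%Δq = (9382.6 − 11325) / 11325 × 100 = -17.15%.

-17.15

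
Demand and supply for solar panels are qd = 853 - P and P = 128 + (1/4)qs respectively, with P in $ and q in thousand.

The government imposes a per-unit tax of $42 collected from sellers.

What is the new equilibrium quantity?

546.4

Original equilibrium: 853 - P = 4P - 512 gives 1365 = 5P, so P = 273 and q = 580.
Since sellers keep the price net of the tax, the effective supply curve becomes qs = 4P - 680.
Clearing the new market: 853 - P = 4P - 680, so P = 306.6 and q = 546.4.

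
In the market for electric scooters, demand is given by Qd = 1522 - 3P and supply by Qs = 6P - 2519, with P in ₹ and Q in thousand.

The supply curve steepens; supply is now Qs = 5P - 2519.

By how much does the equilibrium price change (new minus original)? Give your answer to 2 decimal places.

+56.13

Initially, 1522 - 3P = 6P - 2519, so 4041 = 9P and P = 449, Q = 175.
With the change applied: demand Qd = 1522 - 3P, supply Qs = 5P - 2519.
Clearing the new market: 1522 - 3P = 5P - 2519, so P = 505.125 and Q = 6.625.
ΔP = 505.125 − 449 = +56.13.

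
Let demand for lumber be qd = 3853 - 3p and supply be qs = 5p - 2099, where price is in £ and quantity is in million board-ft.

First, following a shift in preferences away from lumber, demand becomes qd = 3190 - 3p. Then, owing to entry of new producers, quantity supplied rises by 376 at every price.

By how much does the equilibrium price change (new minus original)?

-129.875

Initially, 3853 - 3p = 5p - 2099, so 5952 = 8p and p = 744, q = 1621.
After the shift, demand is qd = 3190 - 3p and supply is qs = 5p - 1723.
New equilibrium: 3190 - 3p = 5p - 1723 ⇒ 4913 = 8p ⇒ p = 614.125, q = 1347.625.
Δp = 614.125 − 744 = -129.875.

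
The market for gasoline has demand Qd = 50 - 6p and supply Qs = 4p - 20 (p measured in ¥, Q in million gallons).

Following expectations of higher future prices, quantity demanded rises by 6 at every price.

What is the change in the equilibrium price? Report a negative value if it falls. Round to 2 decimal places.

+0.60

Before the shock: 50 - 6p = 4p - 20 ⇒ 70 = 10p ⇒ p = 7, Q = 8.
The shock moves the curves to Qd = 56 - 6p and Qs = 4p - 20.
Clearing the new market: 56 - 6p = 4p - 20, so p = 7.6 and Q = 10.4.
Δp = 7.6 − 7 = +0.60.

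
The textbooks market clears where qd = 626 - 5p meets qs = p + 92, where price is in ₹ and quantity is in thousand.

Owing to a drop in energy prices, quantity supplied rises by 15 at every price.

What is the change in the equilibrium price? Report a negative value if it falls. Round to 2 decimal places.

Initially, 626 - 5p = p + 92, so 534 = 6p and p = 89, q = 181.
With the change applied: demand qd = 626 - 5p, supply qs = p + 107.
Clearing the new market: 626 - 5p = p + 107, so p = 86.5 and q = 193.5.
Δp = 86.5 − 89 = -2.50.

-2.50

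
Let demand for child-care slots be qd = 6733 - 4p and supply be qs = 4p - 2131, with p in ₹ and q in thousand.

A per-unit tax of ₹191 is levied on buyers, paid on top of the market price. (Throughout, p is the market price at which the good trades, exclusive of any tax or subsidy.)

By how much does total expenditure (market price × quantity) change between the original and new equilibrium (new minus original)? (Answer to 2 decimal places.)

-606520.50

Before the shock: 6733 - 4p = 4p - 2131 ⇒ 8864 = 8p ⇒ p = 1108, q = 2301.
Since buyers pay the price plus the tax, the effective demand curve becomes qd = 5969 - 4p.
Clearing the new market: 5969 - 4p = 4p - 2131, so p = 1012.5 and q = 1919.
Expenditure moves from 1108×2301 = 2549508 to 1012.5×1919 = 1942987.5; change = -606520.50.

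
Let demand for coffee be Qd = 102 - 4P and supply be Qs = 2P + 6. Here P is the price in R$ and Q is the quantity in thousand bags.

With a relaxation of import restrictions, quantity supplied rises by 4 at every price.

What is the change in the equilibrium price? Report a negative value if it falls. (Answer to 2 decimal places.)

Original equilibrium: 102 - 4P = 2P + 6 gives 96 = 6P, so P = 16 and Q = 38.
With the change applied: demand Qd = 102 - 4P, supply Qs = 2P + 10.
Clearing the new market: 102 - 4P = 2P + 10, so P = 46/3 ≈ 15.3333 and Q = 122/3 ≈ 40.6667.
ΔP = 15.3333 − 16 = -0.67.

-0.67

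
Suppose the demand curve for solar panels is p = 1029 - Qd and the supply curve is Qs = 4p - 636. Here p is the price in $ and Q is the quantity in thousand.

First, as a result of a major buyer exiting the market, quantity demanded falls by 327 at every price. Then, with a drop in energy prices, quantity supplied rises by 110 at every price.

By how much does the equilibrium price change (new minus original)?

-87.4

Original equilibrium: 1029 - p = 4p - 636 gives 1665 = 5p, so p = 333 and Q = 696.
After the shift, demand is Qd = 702 - p and supply is Qs = 4p - 526.
New equilibrium: 702 - p = 4p - 526 ⇒ 1228 = 5p ⇒ p = 245.6, Q = 456.4.
Δp = 245.6 − 333 = -87.4.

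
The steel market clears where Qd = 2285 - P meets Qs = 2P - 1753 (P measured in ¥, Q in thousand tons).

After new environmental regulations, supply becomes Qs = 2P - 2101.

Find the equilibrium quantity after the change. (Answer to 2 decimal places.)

Solve the original market: 2285 - P = 2P - 1753, hence P = 1346 and Q = 939.
The new curves are Qd = 2285 - P (demand) and Qs = 2P - 2101 (supply).
Clearing the new market: 2285 - P = 2P - 2101, so P = 1462 and Q = 823.

823.00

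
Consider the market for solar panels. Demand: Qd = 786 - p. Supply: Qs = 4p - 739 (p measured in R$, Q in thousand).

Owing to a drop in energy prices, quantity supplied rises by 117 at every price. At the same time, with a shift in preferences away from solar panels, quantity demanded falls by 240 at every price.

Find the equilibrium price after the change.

Original equilibrium: 786 - p = 4p - 739 gives 1525 = 5p, so p = 305 and Q = 481.
With the change applied: demand Qd = 546 - p, supply Qs = 4p - 622.
Equate the new curves: 546 - p = 4p - 622, giving 1168 = 5p, p = 233.6, Q = 312.4.

233.6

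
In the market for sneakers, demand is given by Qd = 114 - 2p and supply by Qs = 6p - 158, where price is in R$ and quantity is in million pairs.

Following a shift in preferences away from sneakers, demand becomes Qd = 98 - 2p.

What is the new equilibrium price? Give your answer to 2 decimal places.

Original equilibrium: 114 - 2p = 6p - 158 gives 272 = 8p, so p = 34 and Q = 46.
The new curves are Qd = 98 - 2p (demand) and Qs = 6p - 158 (supply).
New equilibrium: 98 - 2p = 6p - 158 ⇒ 256 = 8p ⇒ p = 32, Q = 34.

32.00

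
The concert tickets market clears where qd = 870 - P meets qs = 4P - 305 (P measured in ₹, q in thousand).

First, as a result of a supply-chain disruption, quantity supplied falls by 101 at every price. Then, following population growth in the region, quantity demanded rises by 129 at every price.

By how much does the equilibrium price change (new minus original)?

+46

Original equilibrium: 870 - P = 4P - 305 gives 1175 = 5P, so P = 235 and q = 635.
The new curves are qd = 999 - P (demand) and qs = 4P - 406 (supply).
Equate the new curves: 999 - P = 4P - 406, giving 1405 = 5P, P = 281, q = 718.
ΔP = 281 − 235 = +46.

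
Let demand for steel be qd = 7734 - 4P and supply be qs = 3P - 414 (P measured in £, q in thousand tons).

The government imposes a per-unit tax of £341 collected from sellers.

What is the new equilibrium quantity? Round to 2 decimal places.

Original equilibrium: 7734 - 4P = 3P - 414 gives 8148 = 7P, so P = 1164 and q = 3078.
Since sellers keep the price net of the tax, the effective supply curve becomes qs = 3P - 1437.
Clearing the new market: 7734 - 4P = 3P - 1437, so P = 9171/7 ≈ 1310.1429 and q = 17454/7 ≈ 2493.4286.

2493.43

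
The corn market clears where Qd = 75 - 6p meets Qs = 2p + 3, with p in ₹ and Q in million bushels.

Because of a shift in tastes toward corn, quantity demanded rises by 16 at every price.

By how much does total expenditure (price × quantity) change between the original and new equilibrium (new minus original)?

+86

Before the shock: 75 - 6p = 2p + 3 ⇒ 72 = 8p ⇒ p = 9, Q = 21.
The new curves are Qd = 91 - 6p (demand) and Qs = 2p + 3 (supply).
Clearing the new market: 91 - 6p = 2p + 3, so p = 11 and Q = 25.
Expenditure moves from 9×21 = 189 to 11×25 = 275; change = +86.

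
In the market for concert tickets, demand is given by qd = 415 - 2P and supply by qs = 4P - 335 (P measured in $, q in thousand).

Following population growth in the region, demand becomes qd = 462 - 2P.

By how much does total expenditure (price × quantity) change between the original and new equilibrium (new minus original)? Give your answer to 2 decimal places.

Solve the original market: 415 - 2P = 4P - 335, hence P = 125 and q = 165.
After the shift, demand is qd = 462 - 2P and supply is qs = 4P - 335.
Equate the new curves: 462 - 2P = 4P - 335, giving 797 = 6P, P = 797/6 ≈ 132.8333, q = 589/3 ≈ 196.3333.
Expenditure moves from 125×165 = 20625 to 132.8333×196.3333 = 26079.6111; change = +5454.61.

+5454.61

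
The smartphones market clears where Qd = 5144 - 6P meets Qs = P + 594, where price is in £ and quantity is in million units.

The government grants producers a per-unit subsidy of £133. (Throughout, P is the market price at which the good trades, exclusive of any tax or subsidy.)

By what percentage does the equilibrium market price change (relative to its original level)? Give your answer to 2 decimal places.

Before the shock: 5144 - 6P = P + 594 ⇒ 4550 = 7P ⇒ P = 650, Q = 1244.
Since sellers receive the price plus the subsidy, the effective supply curve becomes Qs = P + 727.
Equate the new curves: 5144 - 6P = P + 727, giving 4417 = 7P, P = 631, Q = 1358.
%ΔP = (631 − 650) / 650 × 100 = -2.92%.

-2.92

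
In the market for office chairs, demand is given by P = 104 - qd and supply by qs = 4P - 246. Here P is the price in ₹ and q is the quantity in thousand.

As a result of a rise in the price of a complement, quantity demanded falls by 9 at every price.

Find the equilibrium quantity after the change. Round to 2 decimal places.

Original equilibrium: 104 - P = 4P - 246 gives 350 = 5P, so P = 70 and q = 34.
The new curves are qd = 95 - P (demand) and qs = 4P - 246 (supply).
Setting them equal: 95 - P = 4P - 246 → 341 = 5P, so P = 68.2 and q = 26.8.

26.80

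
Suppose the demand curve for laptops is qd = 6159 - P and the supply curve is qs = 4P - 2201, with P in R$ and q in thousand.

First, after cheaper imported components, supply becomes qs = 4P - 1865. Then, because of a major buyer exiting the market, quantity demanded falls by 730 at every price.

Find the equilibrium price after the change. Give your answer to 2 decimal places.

1458.80

Before the shock: 6159 - P = 4P - 2201 ⇒ 8360 = 5P ⇒ P = 1672, q = 4487.
After the shift, demand is qd = 5429 - P and supply is qs = 4P - 1865.
Setting them equal: 5429 - P = 4P - 1865 → 7294 = 5P, so P = 1458.8 and q = 3970.2.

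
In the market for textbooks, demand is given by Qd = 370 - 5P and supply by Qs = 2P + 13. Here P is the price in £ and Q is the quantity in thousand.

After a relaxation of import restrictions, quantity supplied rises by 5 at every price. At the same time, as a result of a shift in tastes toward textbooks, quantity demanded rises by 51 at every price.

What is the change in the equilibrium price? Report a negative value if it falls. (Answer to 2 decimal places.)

Initially, 370 - 5P = 2P + 13, so 357 = 7P and P = 51, Q = 115.
After the shift, demand is Qd = 421 - 5P and supply is Qs = 2P + 18.
Equate the new curves: 421 - 5P = 2P + 18, giving 403 = 7P, P = 403/7 ≈ 57.5714, Q = 932/7 ≈ 133.1429.
ΔP = 57.5714 − 51 = +6.57.

+6.57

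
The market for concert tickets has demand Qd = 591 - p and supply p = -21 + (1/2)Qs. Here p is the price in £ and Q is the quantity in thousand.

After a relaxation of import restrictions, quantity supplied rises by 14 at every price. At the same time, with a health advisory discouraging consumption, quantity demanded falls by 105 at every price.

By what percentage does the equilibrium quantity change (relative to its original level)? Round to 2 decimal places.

Solve the original market: 591 - p = 2p + 42, hence p = 183 and Q = 408.
With the change applied: demand Qd = 486 - p, supply Qs = 2p + 56.
Clearing the new market: 486 - p = 2p + 56, so p = 430/3 ≈ 143.3333 and Q = 1028/3 ≈ 342.6667.
%ΔQ = (342.6667 − 408) / 408 × 100 = -16.01%.

-16.01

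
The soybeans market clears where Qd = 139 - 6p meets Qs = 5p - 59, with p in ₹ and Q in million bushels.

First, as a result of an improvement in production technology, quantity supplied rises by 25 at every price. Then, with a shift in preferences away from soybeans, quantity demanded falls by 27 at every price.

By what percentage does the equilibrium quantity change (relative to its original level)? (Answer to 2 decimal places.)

+4.40

Original equilibrium: 139 - 6p = 5p - 59 gives 198 = 11p, so p = 18 and Q = 31.
The new curves are Qd = 112 - 6p (demand) and Qs = 5p - 34 (supply).
Setting them equal: 112 - 6p = 5p - 34 → 146 = 11p, so p = 146/11 ≈ 13.2727 and Q = 356/11 ≈ 32.3636.
%ΔQ = (32.3636 − 31) / 31 × 100 = +4.40%.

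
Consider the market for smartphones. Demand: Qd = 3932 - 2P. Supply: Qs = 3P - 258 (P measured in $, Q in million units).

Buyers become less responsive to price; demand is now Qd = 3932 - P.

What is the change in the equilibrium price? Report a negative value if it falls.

+209.5

Before the shock: 3932 - 2P = 3P - 258 ⇒ 4190 = 5P ⇒ P = 838, Q = 2256.
After the shift, demand is Qd = 3932 - P and supply is Qs = 3P - 258.
New equilibrium: 3932 - P = 3P - 258 ⇒ 4190 = 4P ⇒ P = 1047.5, Q = 2884.5.
ΔP = 1047.5 − 838 = +209.5.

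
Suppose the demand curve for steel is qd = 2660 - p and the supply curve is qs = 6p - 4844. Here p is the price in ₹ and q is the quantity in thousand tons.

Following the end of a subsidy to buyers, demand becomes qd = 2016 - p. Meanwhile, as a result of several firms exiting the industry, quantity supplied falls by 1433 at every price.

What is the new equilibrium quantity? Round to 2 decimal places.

831.29

Before the shock: 2660 - p = 6p - 4844 ⇒ 7504 = 7p ⇒ p = 1072, q = 1588.
After the shift, demand is qd = 2016 - p and supply is qs = 6p - 6277.
Clearing the new market: 2016 - p = 6p - 6277, so p = 8293/7 ≈ 1184.7143 and q = 5819/7 ≈ 831.2857.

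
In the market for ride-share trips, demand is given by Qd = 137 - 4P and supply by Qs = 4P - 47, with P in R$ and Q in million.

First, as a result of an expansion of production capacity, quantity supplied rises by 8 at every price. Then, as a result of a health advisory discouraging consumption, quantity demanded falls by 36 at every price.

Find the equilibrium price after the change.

17.5

Original equilibrium: 137 - 4P = 4P - 47 gives 184 = 8P, so P = 23 and Q = 45.
The shock moves the curves to Qd = 101 - 4P and Qs = 4P - 39.
New equilibrium: 101 - 4P = 4P - 39 ⇒ 140 = 8P ⇒ P = 17.5, Q = 31.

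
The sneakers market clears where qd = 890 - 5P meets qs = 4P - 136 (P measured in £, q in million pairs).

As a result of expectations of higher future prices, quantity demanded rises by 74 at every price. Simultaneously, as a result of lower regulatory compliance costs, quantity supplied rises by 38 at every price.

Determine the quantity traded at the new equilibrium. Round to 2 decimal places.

374.00

Solve the original market: 890 - 5P = 4P - 136, hence P = 114 and q = 320.
The shock moves the curves to qd = 964 - 5P and qs = 4P - 98.
Clearing the new market: 964 - 5P = 4P - 98, so P = 118 and q = 374.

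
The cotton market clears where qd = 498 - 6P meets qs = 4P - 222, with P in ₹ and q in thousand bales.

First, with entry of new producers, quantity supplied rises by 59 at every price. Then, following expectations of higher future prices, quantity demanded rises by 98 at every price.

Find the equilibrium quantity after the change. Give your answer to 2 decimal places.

140.60

Before the shock: 498 - 6P = 4P - 222 ⇒ 720 = 10P ⇒ P = 72, q = 66.
With the change applied: demand qd = 596 - 6P, supply qs = 4P - 163.
Equate the new curves: 596 - 6P = 4P - 163, giving 759 = 10P, P = 75.9, q = 140.6.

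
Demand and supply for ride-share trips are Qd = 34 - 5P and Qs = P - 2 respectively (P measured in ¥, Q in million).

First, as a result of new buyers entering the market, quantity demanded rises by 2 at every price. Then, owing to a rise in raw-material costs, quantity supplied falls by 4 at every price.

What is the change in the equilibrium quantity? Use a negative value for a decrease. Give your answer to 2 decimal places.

-3.00

Solve the original market: 34 - 5P = P - 2, hence P = 6 and Q = 4.
After the shift, demand is Qd = 36 - 5P and supply is Qs = P - 6.
Equate the new curves: 36 - 5P = P - 6, giving 42 = 6P, P = 7, Q = 1.
ΔQ = 1 − 4 = -3.00.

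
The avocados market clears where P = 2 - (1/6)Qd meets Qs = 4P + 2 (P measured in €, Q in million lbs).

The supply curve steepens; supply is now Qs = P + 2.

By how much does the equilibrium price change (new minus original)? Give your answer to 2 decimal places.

+0.43

Initially, 12 - 6P = 4P + 2, so 10 = 10P and P = 1, Q = 6.
With the change applied: demand Qd = 12 - 6P, supply Qs = P + 2.
Setting them equal: 12 - 6P = P + 2 → 10 = 7P, so P = 10/7 ≈ 1.4286 and Q = 24/7 ≈ 3.4286.
ΔP = 1.4286 − 1 = +0.43.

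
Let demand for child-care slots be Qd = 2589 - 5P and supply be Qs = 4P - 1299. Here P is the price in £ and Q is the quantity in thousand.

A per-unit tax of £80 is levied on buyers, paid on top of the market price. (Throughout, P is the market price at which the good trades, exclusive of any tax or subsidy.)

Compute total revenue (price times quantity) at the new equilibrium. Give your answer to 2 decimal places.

97362.57

Before the shock: 2589 - 5P = 4P - 1299 ⇒ 3888 = 9P ⇒ P = 432, Q = 429.
Since buyers pay the price plus the tax, the effective demand curve becomes Qd = 2189 - 5P.
Clearing the new market: 2189 - 5P = 4P - 1299, so P = 3488/9 ≈ 387.5556 and Q = 2261/9 ≈ 251.2222.
New expenditure = 387.5556 × 251.2222 = 97362.57.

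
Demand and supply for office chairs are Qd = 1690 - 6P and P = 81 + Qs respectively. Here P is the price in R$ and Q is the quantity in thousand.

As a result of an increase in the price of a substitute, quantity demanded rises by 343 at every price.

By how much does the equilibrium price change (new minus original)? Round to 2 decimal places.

Original equilibrium: 1690 - 6P = P - 81 gives 1771 = 7P, so P = 253 and Q = 172.
The shock moves the curves to Qd = 2033 - 6P and Qs = P - 81.
New equilibrium: 2033 - 6P = P - 81 ⇒ 2114 = 7P ⇒ P = 302, Q = 221.
ΔP = 302 − 253 = +49.00.

+49.00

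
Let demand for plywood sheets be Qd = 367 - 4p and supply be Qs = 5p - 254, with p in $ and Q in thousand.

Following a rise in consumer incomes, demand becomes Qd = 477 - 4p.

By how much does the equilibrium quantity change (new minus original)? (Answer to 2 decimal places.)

Solve the original market: 367 - 4p = 5p - 254, hence p = 69 and Q = 91.
With the change applied: demand Qd = 477 - 4p, supply Qs = 5p - 254.
New equilibrium: 477 - 4p = 5p - 254 ⇒ 731 = 9p ⇒ p = 731/9 ≈ 81.2222, Q = 1369/9 ≈ 152.1111.
ΔQ = 152.1111 − 91 = +61.11.

+61.11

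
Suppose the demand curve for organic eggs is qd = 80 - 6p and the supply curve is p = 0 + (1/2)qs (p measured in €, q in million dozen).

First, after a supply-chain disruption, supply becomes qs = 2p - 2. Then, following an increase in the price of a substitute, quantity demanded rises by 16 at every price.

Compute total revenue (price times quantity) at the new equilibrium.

Initially, 80 - 6p = 2p, so 80 = 8p and p = 10, q = 20.
After the shift, demand is qd = 96 - 6p and supply is qs = 2p - 2.
Equate the new curves: 96 - 6p = 2p - 2, giving 98 = 8p, p = 12.25, q = 22.5.
New expenditure = 12.25 × 22.5 = 275.625.

275.625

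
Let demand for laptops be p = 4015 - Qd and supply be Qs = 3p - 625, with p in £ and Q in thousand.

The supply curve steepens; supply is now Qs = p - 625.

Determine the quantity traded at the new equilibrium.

Initially, 4015 - p = 3p - 625, so 4640 = 4p and p = 1160, Q = 2855.
The new curves are Qd = 4015 - p (demand) and Qs = p - 625 (supply).
Setting them equal: 4015 - p = p - 625 → 4640 = 2p, so p = 2320 and Q = 1695.

1695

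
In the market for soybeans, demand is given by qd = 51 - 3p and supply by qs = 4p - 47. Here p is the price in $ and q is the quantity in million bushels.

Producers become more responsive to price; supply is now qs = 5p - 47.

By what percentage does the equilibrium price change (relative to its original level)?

-12.5

Before the shock: 51 - 3p = 4p - 47 ⇒ 98 = 7p ⇒ p = 14, q = 9.
The shock moves the curves to qd = 51 - 3p and qs = 5p - 47.
Setting them equal: 51 - 3p = 5p - 47 → 98 = 8p, so p = 12.25 and q = 14.25.
%Δp = (12.25 − 14) / 14 × 100 = -12.5%.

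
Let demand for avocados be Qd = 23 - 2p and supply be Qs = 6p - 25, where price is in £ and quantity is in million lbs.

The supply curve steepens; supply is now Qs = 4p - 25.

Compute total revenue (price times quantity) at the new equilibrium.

56

Before the shock: 23 - 2p = 6p - 25 ⇒ 48 = 8p ⇒ p = 6, Q = 11.
After the shift, demand is Qd = 23 - 2p and supply is Qs = 4p - 25.
Clearing the new market: 23 - 2p = 4p - 25, so p = 8 and Q = 7.
New expenditure = 8 × 7 = 56.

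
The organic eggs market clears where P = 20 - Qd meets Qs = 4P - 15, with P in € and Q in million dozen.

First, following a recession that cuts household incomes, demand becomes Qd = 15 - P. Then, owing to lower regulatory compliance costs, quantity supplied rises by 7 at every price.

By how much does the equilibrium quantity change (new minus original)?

Initially, 20 - P = 4P - 15, so 35 = 5P and P = 7, Q = 13.
After the shift, demand is Qd = 15 - P and supply is Qs = 4P - 8.
Setting them equal: 15 - P = 4P - 8 → 23 = 5P, so P = 4.6 and Q = 10.4.
ΔQ = 10.4 − 13 = -2.6.

-2.6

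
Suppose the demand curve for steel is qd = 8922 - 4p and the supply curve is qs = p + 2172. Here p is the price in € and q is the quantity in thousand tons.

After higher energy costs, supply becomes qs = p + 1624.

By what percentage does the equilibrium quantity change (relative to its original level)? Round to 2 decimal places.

-12.45

Solve the original market: 8922 - 4p = p + 2172, hence p = 1350 and q = 3522.
With the change applied: demand qd = 8922 - 4p, supply qs = p + 1624.
New equilibrium: 8922 - 4p = p + 1624 ⇒ 7298 = 5p ⇒ p = 1459.6, q = 3083.6.
%Δq = (3083.6 − 3522) / 3522 × 100 = -12.45%.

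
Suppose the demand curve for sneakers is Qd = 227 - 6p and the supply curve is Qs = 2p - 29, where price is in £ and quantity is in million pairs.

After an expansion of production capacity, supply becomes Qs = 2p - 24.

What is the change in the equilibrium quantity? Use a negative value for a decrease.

Original equilibrium: 227 - 6p = 2p - 29 gives 256 = 8p, so p = 32 and Q = 35.
The new curves are Qd = 227 - 6p (demand) and Qs = 2p - 24 (supply).
New equilibrium: 227 - 6p = 2p - 24 ⇒ 251 = 8p ⇒ p = 31.375, Q = 38.75.
ΔQ = 38.75 − 35 = +3.75.

+3.75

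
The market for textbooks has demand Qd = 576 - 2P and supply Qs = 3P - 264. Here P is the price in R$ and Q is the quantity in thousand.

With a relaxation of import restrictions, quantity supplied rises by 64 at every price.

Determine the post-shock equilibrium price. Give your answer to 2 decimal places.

155.20

Before the shock: 576 - 2P = 3P - 264 ⇒ 840 = 5P ⇒ P = 168, Q = 240.
With the change applied: demand Qd = 576 - 2P, supply Qs = 3P - 200.
Setting them equal: 576 - 2P = 3P - 200 → 776 = 5P, so P = 155.2 and Q = 265.6.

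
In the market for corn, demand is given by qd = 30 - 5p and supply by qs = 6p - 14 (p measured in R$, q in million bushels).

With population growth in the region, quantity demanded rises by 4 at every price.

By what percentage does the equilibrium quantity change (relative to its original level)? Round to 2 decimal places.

+21.82

Solve the original market: 30 - 5p = 6p - 14, hence p = 4 and q = 10.
After the shift, demand is qd = 34 - 5p and supply is qs = 6p - 14.
Equate the new curves: 34 - 5p = 6p - 14, giving 48 = 11p, p = 48/11 ≈ 4.3636, q = 134/11 ≈ 12.1818.
%Δq = (12.1818 − 10) / 10 × 100 = +21.82%.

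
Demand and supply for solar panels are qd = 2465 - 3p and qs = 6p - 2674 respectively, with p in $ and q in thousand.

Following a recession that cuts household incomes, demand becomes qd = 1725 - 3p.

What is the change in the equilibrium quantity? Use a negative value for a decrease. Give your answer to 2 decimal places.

-493.33

Before the shock: 2465 - 3p = 6p - 2674 ⇒ 5139 = 9p ⇒ p = 571, q = 752.
After the shift, demand is qd = 1725 - 3p and supply is qs = 6p - 2674.
Setting them equal: 1725 - 3p = 6p - 2674 → 4399 = 9p, so p = 4399/9 ≈ 488.7778 and q = 776/3 ≈ 258.6667.
Δq = 258.6667 − 752 = -493.33.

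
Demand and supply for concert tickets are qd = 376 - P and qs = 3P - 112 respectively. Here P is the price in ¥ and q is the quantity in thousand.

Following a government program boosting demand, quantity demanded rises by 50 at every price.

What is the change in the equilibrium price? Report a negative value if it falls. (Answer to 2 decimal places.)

Solve the original market: 376 - P = 3P - 112, hence P = 122 and q = 254.
The new curves are qd = 426 - P (demand) and qs = 3P - 112 (supply).
Clearing the new market: 426 - P = 3P - 112, so P = 134.5 and q = 291.5.
ΔP = 134.5 − 122 = +12.50.

+12.50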